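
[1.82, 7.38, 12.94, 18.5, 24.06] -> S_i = 1.82 + 5.56*i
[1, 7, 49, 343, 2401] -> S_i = 1*7^i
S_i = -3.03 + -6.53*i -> [-3.03, -9.56, -16.09, -22.62, -29.15]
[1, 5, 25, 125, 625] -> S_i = 1*5^i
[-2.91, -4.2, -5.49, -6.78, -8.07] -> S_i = -2.91 + -1.29*i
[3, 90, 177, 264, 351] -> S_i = 3 + 87*i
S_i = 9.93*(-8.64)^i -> [9.93, -85.8, 741.27, -6404.58, 55335.55]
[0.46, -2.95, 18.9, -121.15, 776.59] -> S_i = 0.46*(-6.41)^i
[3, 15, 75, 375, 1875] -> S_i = 3*5^i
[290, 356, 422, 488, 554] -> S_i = 290 + 66*i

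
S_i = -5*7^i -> [-5, -35, -245, -1715, -12005]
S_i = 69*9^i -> [69, 621, 5589, 50301, 452709]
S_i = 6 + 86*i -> [6, 92, 178, 264, 350]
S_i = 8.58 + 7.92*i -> [8.58, 16.5, 24.42, 32.34, 40.26]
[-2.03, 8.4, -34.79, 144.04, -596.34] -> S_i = -2.03*(-4.14)^i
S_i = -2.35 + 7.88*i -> [-2.35, 5.53, 13.41, 21.29, 29.17]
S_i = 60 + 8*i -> [60, 68, 76, 84, 92]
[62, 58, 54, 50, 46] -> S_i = 62 + -4*i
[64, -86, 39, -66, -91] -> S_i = Random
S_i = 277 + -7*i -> [277, 270, 263, 256, 249]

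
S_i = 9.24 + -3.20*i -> [9.24, 6.04, 2.84, -0.36, -3.56]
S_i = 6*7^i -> [6, 42, 294, 2058, 14406]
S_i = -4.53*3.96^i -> [-4.53, -17.94, -71.04, -281.31, -1113.98]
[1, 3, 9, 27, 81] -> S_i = 1*3^i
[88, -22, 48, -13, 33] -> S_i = Random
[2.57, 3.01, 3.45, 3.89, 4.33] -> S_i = 2.57 + 0.44*i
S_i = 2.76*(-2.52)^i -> [2.76, -6.96, 17.53, -44.17, 111.3]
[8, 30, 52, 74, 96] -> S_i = 8 + 22*i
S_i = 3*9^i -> [3, 27, 243, 2187, 19683]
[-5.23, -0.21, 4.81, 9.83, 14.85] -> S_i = -5.23 + 5.02*i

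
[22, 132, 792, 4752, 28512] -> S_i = 22*6^i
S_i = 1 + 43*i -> [1, 44, 87, 130, 173]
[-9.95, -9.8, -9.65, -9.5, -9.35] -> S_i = -9.95 + 0.15*i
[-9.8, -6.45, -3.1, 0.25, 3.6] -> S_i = -9.80 + 3.35*i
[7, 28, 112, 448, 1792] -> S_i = 7*4^i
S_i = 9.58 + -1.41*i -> [9.58, 8.17, 6.76, 5.35, 3.94]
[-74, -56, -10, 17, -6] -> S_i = Random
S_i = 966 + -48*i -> [966, 918, 870, 822, 774]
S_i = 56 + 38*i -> [56, 94, 132, 170, 208]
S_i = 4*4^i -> [4, 16, 64, 256, 1024]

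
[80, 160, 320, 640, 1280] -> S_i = 80*2^i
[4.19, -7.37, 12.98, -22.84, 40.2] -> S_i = 4.19*(-1.76)^i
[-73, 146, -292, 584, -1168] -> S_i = -73*-2^i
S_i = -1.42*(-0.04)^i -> [-1.42, 0.06, -0.0, 0.0, -0.0]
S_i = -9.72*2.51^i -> [-9.72, -24.4, -61.24, -153.7, -385.8]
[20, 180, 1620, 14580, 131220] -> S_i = 20*9^i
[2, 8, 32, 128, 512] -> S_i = 2*4^i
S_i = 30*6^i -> [30, 180, 1080, 6480, 38880]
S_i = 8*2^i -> [8, 16, 32, 64, 128]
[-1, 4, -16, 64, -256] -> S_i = -1*-4^i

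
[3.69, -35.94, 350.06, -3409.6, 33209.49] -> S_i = 3.69*(-9.74)^i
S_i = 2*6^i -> [2, 12, 72, 432, 2592]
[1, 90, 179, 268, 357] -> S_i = 1 + 89*i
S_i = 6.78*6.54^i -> [6.78, 44.34, 289.99, 1896.54, 12403.4]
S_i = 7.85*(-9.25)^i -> [7.85, -72.61, 671.67, -6212.91, 57469.39]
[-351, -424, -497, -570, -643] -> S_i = -351 + -73*i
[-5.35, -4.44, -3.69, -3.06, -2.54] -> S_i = -5.35*0.83^i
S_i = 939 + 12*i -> [939, 951, 963, 975, 987]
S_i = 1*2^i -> [1, 2, 4, 8, 16]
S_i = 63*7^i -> [63, 441, 3087, 21609, 151263]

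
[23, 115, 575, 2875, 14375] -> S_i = 23*5^i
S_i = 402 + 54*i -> [402, 456, 510, 564, 618]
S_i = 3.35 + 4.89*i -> [3.35, 8.24, 13.13, 18.02, 22.91]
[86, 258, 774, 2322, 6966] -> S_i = 86*3^i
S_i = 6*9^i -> [6, 54, 486, 4374, 39366]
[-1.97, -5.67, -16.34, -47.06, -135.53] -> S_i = -1.97*2.88^i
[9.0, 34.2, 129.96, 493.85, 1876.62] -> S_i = 9.00*3.80^i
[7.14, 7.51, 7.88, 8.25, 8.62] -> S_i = 7.14 + 0.37*i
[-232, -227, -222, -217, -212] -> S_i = -232 + 5*i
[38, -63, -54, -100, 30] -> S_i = Random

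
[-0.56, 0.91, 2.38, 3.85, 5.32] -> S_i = -0.56 + 1.47*i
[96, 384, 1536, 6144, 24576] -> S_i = 96*4^i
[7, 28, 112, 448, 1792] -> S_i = 7*4^i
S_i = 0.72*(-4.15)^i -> [0.72, -2.99, 12.4, -51.46, 213.56]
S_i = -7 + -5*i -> [-7, -12, -17, -22, -27]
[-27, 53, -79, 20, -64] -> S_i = Random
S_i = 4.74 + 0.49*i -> [4.74, 5.23, 5.72, 6.21, 6.7]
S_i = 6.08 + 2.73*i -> [6.08, 8.81, 11.54, 14.27, 17.0]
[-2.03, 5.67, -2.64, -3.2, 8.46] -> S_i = Random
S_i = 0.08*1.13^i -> [0.08, 0.09, 0.1, 0.12, 0.13]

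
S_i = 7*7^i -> [7, 49, 343, 2401, 16807]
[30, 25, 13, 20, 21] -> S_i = Random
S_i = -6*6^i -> [-6, -36, -216, -1296, -7776]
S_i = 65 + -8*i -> [65, 57, 49, 41, 33]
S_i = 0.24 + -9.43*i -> [0.24, -9.19, -18.62, -28.05, -37.48]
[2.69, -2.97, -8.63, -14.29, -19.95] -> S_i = 2.69 + -5.66*i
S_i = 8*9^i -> [8, 72, 648, 5832, 52488]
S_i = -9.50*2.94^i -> [-9.5, -27.93, -82.11, -241.42, -709.76]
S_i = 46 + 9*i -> [46, 55, 64, 73, 82]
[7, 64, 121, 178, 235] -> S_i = 7 + 57*i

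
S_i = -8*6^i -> [-8, -48, -288, -1728, -10368]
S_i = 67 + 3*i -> [67, 70, 73, 76, 79]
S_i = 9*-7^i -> [9, -63, 441, -3087, 21609]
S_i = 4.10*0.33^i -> [4.1, 1.35, 0.45, 0.15, 0.05]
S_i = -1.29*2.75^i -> [-1.29, -3.55, -9.76, -26.83, -73.78]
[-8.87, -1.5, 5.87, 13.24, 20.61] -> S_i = -8.87 + 7.37*i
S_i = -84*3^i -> [-84, -252, -756, -2268, -6804]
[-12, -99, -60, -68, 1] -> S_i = Random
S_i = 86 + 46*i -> [86, 132, 178, 224, 270]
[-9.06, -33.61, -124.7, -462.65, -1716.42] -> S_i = -9.06*3.71^i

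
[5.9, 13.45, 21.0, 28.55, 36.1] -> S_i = 5.90 + 7.55*i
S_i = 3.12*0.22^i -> [3.12, 0.69, 0.15, 0.03, 0.01]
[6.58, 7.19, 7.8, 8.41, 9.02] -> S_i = 6.58 + 0.61*i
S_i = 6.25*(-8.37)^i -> [6.25, -52.31, 437.86, -3664.85, 30674.81]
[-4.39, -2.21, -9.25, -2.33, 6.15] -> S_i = Random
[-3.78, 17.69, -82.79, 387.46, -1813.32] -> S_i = -3.78*(-4.68)^i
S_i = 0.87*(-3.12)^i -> [0.87, -2.71, 8.47, -26.42, 82.44]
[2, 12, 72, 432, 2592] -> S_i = 2*6^i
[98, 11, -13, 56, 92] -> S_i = Random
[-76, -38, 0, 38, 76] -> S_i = -76 + 38*i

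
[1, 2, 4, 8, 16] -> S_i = 1*2^i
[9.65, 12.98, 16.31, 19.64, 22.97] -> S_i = 9.65 + 3.33*i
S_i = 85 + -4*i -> [85, 81, 77, 73, 69]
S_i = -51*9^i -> [-51, -459, -4131, -37179, -334611]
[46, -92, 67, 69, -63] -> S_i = Random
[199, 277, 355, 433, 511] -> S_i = 199 + 78*i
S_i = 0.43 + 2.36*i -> [0.43, 2.79, 5.15, 7.51, 9.87]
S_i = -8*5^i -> [-8, -40, -200, -1000, -5000]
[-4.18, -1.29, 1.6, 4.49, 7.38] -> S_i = -4.18 + 2.89*i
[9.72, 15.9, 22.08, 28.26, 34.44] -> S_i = 9.72 + 6.18*i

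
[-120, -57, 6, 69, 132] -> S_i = -120 + 63*i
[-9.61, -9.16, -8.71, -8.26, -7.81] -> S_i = -9.61 + 0.45*i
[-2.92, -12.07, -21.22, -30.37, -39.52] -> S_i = -2.92 + -9.15*i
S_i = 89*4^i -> [89, 356, 1424, 5696, 22784]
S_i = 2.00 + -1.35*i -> [2.0, 0.65, -0.7, -2.05, -3.4]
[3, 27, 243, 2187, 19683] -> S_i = 3*9^i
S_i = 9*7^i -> [9, 63, 441, 3087, 21609]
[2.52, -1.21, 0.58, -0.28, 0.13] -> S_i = 2.52*(-0.48)^i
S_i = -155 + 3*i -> [-155, -152, -149, -146, -143]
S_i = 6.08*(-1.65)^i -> [6.08, -10.03, 16.55, -27.31, 45.06]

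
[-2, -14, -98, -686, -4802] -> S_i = -2*7^i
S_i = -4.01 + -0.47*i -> [-4.01, -4.48, -4.95, -5.42, -5.89]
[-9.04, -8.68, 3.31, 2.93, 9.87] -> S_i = Random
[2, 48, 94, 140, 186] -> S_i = 2 + 46*i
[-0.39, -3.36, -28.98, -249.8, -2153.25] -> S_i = -0.39*8.62^i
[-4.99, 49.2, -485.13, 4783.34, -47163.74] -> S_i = -4.99*(-9.86)^i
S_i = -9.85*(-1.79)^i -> [-9.85, 17.63, -31.56, 56.49, -101.12]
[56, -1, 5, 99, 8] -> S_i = Random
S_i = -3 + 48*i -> [-3, 45, 93, 141, 189]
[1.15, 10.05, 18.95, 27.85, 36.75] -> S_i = 1.15 + 8.90*i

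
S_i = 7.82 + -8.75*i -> [7.82, -0.93, -9.68, -18.43, -27.18]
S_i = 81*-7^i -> [81, -567, 3969, -27783, 194481]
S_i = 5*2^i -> [5, 10, 20, 40, 80]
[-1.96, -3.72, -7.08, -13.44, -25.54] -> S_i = -1.96*1.90^i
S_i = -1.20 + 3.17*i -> [-1.2, 1.97, 5.14, 8.31, 11.48]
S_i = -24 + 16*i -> [-24, -8, 8, 24, 40]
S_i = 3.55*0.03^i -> [3.55, 0.11, 0.0, 0.0, 0.0]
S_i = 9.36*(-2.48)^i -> [9.36, -23.21, 57.57, -142.77, 354.06]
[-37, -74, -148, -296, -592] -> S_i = -37*2^i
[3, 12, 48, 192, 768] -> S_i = 3*4^i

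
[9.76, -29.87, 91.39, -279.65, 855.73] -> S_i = 9.76*(-3.06)^i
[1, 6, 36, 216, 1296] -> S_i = 1*6^i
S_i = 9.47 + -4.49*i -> [9.47, 4.98, 0.49, -4.0, -8.49]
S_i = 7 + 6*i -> [7, 13, 19, 25, 31]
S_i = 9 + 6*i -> [9, 15, 21, 27, 33]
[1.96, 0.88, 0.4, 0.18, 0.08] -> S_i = 1.96*0.45^i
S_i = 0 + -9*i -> [0, -9, -18, -27, -36]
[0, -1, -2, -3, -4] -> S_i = 0 + -1*i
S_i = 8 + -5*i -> [8, 3, -2, -7, -12]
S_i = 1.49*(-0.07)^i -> [1.49, -0.1, 0.01, -0.0, 0.0]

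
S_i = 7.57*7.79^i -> [7.57, 58.97, 459.38, 3578.56, 27876.98]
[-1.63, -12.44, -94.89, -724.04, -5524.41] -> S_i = -1.63*7.63^i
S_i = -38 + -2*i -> [-38, -40, -42, -44, -46]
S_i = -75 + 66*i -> [-75, -9, 57, 123, 189]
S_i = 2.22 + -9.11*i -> [2.22, -6.89, -16.0, -25.11, -34.22]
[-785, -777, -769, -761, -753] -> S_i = -785 + 8*i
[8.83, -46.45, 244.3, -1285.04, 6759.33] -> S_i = 8.83*(-5.26)^i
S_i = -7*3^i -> [-7, -21, -63, -189, -567]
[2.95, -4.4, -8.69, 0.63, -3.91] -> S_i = Random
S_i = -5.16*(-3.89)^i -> [-5.16, 20.07, -78.08, 303.74, -1181.54]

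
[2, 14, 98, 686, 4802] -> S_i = 2*7^i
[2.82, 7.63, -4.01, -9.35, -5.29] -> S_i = Random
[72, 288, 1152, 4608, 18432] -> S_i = 72*4^i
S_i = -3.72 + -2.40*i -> [-3.72, -6.12, -8.52, -10.92, -13.32]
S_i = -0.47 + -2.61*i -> [-0.47, -3.08, -5.69, -8.3, -10.91]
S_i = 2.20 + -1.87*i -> [2.2, 0.33, -1.54, -3.41, -5.28]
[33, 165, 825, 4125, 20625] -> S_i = 33*5^i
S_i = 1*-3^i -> [1, -3, 9, -27, 81]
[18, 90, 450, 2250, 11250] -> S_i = 18*5^i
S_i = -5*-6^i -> [-5, 30, -180, 1080, -6480]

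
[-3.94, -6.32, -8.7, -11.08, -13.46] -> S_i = -3.94 + -2.38*i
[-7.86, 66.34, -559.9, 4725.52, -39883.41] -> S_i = -7.86*(-8.44)^i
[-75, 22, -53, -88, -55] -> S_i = Random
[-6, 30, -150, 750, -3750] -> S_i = -6*-5^i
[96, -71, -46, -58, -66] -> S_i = Random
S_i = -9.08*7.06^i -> [-9.08, -64.1, -452.58, -3195.21, -22558.21]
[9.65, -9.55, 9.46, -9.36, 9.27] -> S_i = 9.65*(-0.99)^i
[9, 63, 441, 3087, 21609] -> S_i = 9*7^i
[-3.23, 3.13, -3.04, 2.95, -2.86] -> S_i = -3.23*(-0.97)^i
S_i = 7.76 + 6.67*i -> [7.76, 14.43, 21.1, 27.77, 34.44]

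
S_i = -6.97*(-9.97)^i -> [-6.97, 69.49, -692.82, 6907.46, -68867.36]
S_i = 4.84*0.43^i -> [4.84, 2.08, 0.89, 0.38, 0.17]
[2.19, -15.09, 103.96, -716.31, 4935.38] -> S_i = 2.19*(-6.89)^i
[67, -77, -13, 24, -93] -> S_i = Random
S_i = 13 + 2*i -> [13, 15, 17, 19, 21]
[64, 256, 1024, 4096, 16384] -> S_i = 64*4^i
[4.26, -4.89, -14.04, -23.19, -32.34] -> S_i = 4.26 + -9.15*i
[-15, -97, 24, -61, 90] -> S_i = Random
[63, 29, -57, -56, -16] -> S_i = Random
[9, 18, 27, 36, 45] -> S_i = 9 + 9*i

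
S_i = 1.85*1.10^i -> [1.85, 2.04, 2.24, 2.46, 2.71]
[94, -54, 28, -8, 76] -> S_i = Random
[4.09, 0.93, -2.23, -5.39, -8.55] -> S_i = 4.09 + -3.16*i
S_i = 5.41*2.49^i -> [5.41, 13.47, 33.54, 83.52, 207.97]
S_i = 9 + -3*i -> [9, 6, 3, 0, -3]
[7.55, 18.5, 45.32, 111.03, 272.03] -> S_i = 7.55*2.45^i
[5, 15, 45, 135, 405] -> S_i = 5*3^i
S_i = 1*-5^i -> [1, -5, 25, -125, 625]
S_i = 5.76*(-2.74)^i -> [5.76, -15.78, 43.24, -118.49, 324.66]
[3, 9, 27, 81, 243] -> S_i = 3*3^i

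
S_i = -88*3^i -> [-88, -264, -792, -2376, -7128]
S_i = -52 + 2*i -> [-52, -50, -48, -46, -44]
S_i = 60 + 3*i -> [60, 63, 66, 69, 72]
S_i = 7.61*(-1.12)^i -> [7.61, -8.52, 9.55, -10.69, 11.97]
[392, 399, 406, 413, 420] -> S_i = 392 + 7*i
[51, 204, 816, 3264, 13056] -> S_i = 51*4^i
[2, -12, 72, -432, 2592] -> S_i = 2*-6^i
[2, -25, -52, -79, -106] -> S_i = 2 + -27*i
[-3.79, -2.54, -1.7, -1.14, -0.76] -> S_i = -3.79*0.67^i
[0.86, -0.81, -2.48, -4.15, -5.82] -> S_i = 0.86 + -1.67*i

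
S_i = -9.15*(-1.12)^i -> [-9.15, 10.25, -11.48, 12.86, -14.4]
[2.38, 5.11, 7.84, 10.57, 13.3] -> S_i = 2.38 + 2.73*i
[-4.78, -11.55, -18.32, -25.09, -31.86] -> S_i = -4.78 + -6.77*i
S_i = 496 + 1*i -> [496, 497, 498, 499, 500]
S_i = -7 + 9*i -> [-7, 2, 11, 20, 29]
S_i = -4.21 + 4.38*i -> [-4.21, 0.17, 4.55, 8.93, 13.31]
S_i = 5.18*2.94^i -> [5.18, 15.23, 44.77, 131.64, 387.01]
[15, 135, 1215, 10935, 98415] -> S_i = 15*9^i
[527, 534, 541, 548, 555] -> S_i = 527 + 7*i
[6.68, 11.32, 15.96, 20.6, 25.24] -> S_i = 6.68 + 4.64*i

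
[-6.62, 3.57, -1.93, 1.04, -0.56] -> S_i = -6.62*(-0.54)^i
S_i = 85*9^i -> [85, 765, 6885, 61965, 557685]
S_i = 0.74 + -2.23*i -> [0.74, -1.49, -3.72, -5.95, -8.18]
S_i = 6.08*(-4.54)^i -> [6.08, -27.6, 125.32, -568.95, 2583.02]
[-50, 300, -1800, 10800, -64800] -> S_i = -50*-6^i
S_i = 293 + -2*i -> [293, 291, 289, 287, 285]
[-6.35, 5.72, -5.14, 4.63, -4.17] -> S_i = -6.35*(-0.90)^i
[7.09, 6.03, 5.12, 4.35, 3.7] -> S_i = 7.09*0.85^i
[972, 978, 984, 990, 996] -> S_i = 972 + 6*i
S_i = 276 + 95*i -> [276, 371, 466, 561, 656]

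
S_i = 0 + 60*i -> [0, 60, 120, 180, 240]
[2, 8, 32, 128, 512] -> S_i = 2*4^i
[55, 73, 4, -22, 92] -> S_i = Random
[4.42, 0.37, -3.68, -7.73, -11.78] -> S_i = 4.42 + -4.05*i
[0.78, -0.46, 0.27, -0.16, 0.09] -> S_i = 0.78*(-0.59)^i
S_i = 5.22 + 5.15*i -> [5.22, 10.37, 15.52, 20.67, 25.82]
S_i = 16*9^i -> [16, 144, 1296, 11664, 104976]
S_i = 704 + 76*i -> [704, 780, 856, 932, 1008]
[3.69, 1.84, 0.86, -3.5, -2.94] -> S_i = Random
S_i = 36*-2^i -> [36, -72, 144, -288, 576]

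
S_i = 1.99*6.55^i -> [1.99, 13.03, 85.38, 559.21, 3662.84]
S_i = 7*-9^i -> [7, -63, 567, -5103, 45927]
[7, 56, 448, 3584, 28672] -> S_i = 7*8^i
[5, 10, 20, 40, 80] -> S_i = 5*2^i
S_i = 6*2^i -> [6, 12, 24, 48, 96]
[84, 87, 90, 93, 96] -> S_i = 84 + 3*i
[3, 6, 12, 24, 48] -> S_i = 3*2^i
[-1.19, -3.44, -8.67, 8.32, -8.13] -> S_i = Random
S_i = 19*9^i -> [19, 171, 1539, 13851, 124659]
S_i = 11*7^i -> [11, 77, 539, 3773, 26411]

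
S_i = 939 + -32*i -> [939, 907, 875, 843, 811]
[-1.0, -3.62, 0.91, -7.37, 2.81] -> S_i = Random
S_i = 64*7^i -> [64, 448, 3136, 21952, 153664]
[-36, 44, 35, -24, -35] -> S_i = Random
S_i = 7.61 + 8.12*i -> [7.61, 15.73, 23.85, 31.97, 40.09]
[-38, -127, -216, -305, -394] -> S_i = -38 + -89*i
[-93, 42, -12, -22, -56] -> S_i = Random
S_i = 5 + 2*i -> [5, 7, 9, 11, 13]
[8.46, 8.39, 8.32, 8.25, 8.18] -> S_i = 8.46 + -0.07*i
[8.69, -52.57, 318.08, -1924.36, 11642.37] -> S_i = 8.69*(-6.05)^i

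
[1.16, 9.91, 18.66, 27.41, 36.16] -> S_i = 1.16 + 8.75*i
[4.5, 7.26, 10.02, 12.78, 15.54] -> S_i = 4.50 + 2.76*i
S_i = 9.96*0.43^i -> [9.96, 4.28, 1.84, 0.79, 0.34]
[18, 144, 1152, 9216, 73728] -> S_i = 18*8^i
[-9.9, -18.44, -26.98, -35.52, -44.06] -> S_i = -9.90 + -8.54*i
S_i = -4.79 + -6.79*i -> [-4.79, -11.58, -18.37, -25.16, -31.95]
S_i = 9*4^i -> [9, 36, 144, 576, 2304]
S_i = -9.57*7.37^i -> [-9.57, -70.53, -519.81, -3831.02, -28234.62]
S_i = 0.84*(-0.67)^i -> [0.84, -0.56, 0.38, -0.25, 0.17]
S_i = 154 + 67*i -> [154, 221, 288, 355, 422]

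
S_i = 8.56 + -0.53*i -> [8.56, 8.03, 7.5, 6.97, 6.44]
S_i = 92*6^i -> [92, 552, 3312, 19872, 119232]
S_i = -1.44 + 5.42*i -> [-1.44, 3.98, 9.4, 14.82, 20.24]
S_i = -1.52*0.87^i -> [-1.52, -1.32, -1.15, -1.0, -0.87]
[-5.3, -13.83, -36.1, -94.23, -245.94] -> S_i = -5.30*2.61^i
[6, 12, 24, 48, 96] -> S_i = 6*2^i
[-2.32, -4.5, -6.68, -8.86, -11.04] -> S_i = -2.32 + -2.18*i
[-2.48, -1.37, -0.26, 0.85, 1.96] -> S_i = -2.48 + 1.11*i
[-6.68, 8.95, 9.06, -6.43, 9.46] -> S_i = Random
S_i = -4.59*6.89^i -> [-4.59, -31.63, -217.9, -1501.31, -10344.03]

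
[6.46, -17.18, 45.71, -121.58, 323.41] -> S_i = 6.46*(-2.66)^i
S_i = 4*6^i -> [4, 24, 144, 864, 5184]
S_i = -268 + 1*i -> [-268, -267, -266, -265, -264]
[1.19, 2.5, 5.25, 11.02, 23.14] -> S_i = 1.19*2.10^i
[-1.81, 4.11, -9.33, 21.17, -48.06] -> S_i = -1.81*(-2.27)^i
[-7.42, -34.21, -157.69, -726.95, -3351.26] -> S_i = -7.42*4.61^i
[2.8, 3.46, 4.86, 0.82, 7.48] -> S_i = Random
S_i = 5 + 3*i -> [5, 8, 11, 14, 17]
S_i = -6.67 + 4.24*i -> [-6.67, -2.43, 1.81, 6.05, 10.29]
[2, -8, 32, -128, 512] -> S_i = 2*-4^i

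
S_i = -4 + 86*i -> [-4, 82, 168, 254, 340]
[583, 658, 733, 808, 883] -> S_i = 583 + 75*i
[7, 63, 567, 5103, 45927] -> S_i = 7*9^i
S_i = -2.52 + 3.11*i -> [-2.52, 0.59, 3.7, 6.81, 9.92]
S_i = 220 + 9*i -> [220, 229, 238, 247, 256]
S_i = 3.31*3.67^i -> [3.31, 12.15, 44.58, 163.62, 600.47]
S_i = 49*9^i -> [49, 441, 3969, 35721, 321489]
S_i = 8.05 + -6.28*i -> [8.05, 1.77, -4.51, -10.79, -17.07]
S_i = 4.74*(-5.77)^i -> [4.74, -27.35, 157.81, -910.55, 5253.9]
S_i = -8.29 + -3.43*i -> [-8.29, -11.72, -15.15, -18.58, -22.01]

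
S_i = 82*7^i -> [82, 574, 4018, 28126, 196882]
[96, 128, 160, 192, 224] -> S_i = 96 + 32*i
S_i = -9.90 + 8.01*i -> [-9.9, -1.89, 6.12, 14.13, 22.14]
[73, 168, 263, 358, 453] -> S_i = 73 + 95*i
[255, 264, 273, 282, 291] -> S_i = 255 + 9*i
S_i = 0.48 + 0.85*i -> [0.48, 1.33, 2.18, 3.03, 3.88]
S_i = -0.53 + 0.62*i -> [-0.53, 0.09, 0.71, 1.33, 1.95]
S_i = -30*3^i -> [-30, -90, -270, -810, -2430]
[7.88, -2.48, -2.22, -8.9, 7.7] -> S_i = Random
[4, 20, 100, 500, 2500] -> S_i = 4*5^i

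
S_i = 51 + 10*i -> [51, 61, 71, 81, 91]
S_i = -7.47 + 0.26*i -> [-7.47, -7.21, -6.95, -6.69, -6.43]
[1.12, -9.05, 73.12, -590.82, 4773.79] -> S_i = 1.12*(-8.08)^i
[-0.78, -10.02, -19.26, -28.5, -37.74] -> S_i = -0.78 + -9.24*i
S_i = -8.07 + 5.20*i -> [-8.07, -2.87, 2.33, 7.53, 12.73]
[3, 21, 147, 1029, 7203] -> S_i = 3*7^i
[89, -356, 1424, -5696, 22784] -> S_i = 89*-4^i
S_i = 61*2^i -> [61, 122, 244, 488, 976]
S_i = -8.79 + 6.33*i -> [-8.79, -2.46, 3.87, 10.2, 16.53]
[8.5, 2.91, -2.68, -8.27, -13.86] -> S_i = 8.50 + -5.59*i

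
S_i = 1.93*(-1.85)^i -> [1.93, -3.57, 6.61, -12.22, 22.61]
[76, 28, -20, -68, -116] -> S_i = 76 + -48*i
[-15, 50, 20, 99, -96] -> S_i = Random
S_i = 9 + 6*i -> [9, 15, 21, 27, 33]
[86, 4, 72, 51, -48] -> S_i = Random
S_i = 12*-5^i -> [12, -60, 300, -1500, 7500]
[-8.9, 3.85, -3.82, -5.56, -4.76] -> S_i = Random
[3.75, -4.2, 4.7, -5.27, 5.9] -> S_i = 3.75*(-1.12)^i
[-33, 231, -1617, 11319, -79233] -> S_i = -33*-7^i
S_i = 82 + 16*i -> [82, 98, 114, 130, 146]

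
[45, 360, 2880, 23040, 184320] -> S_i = 45*8^i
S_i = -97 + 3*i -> [-97, -94, -91, -88, -85]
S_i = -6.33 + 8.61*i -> [-6.33, 2.28, 10.89, 19.5, 28.11]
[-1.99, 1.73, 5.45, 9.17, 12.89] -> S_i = -1.99 + 3.72*i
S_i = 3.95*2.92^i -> [3.95, 11.53, 33.68, 98.34, 287.16]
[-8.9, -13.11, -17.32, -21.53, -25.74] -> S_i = -8.90 + -4.21*i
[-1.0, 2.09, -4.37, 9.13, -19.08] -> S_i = -1.00*(-2.09)^i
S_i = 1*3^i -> [1, 3, 9, 27, 81]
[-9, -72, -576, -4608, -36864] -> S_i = -9*8^i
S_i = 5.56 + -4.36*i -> [5.56, 1.2, -3.16, -7.52, -11.88]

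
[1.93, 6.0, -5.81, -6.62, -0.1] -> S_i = Random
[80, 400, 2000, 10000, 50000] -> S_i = 80*5^i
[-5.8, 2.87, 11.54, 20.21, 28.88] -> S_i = -5.80 + 8.67*i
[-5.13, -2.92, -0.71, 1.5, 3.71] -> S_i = -5.13 + 2.21*i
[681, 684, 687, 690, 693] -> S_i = 681 + 3*i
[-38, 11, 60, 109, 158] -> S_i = -38 + 49*i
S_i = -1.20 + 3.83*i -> [-1.2, 2.63, 6.46, 10.29, 14.12]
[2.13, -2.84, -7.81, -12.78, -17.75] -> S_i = 2.13 + -4.97*i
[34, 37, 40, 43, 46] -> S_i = 34 + 3*i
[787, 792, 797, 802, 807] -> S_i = 787 + 5*i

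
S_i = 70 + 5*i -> [70, 75, 80, 85, 90]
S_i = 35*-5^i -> [35, -175, 875, -4375, 21875]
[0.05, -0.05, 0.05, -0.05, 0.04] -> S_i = 0.05*(-0.97)^i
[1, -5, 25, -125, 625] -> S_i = 1*-5^i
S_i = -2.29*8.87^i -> [-2.29, -20.31, -180.17, -1598.11, -14175.23]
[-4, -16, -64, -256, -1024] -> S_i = -4*4^i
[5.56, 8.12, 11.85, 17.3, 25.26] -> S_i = 5.56*1.46^i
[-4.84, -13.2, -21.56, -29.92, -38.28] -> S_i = -4.84 + -8.36*i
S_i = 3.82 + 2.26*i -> [3.82, 6.08, 8.34, 10.6, 12.86]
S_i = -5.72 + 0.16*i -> [-5.72, -5.56, -5.4, -5.24, -5.08]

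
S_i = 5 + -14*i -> [5, -9, -23, -37, -51]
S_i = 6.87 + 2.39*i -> [6.87, 9.26, 11.65, 14.04, 16.43]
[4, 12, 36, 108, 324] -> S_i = 4*3^i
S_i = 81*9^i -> [81, 729, 6561, 59049, 531441]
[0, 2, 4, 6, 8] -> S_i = 0 + 2*i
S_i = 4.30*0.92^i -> [4.3, 3.96, 3.64, 3.35, 3.08]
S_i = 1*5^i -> [1, 5, 25, 125, 625]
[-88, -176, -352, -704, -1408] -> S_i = -88*2^i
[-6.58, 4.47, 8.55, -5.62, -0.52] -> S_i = Random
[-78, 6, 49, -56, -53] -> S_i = Random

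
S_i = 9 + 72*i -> [9, 81, 153, 225, 297]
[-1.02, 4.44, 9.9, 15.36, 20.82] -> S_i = -1.02 + 5.46*i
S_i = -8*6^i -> [-8, -48, -288, -1728, -10368]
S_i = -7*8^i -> [-7, -56, -448, -3584, -28672]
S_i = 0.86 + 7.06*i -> [0.86, 7.92, 14.98, 22.04, 29.1]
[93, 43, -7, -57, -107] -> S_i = 93 + -50*i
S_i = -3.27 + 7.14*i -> [-3.27, 3.87, 11.01, 18.15, 25.29]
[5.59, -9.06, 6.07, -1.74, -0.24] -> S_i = Random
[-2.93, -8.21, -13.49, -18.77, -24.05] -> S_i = -2.93 + -5.28*i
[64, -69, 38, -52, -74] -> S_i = Random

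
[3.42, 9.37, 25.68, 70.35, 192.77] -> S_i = 3.42*2.74^i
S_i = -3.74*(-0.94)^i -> [-3.74, 3.52, -3.3, 3.11, -2.92]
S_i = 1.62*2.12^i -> [1.62, 3.43, 7.28, 15.44, 32.72]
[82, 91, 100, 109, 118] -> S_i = 82 + 9*i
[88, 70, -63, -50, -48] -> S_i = Random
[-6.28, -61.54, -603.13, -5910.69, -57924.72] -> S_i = -6.28*9.80^i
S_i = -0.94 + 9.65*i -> [-0.94, 8.71, 18.36, 28.01, 37.66]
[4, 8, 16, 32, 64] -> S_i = 4*2^i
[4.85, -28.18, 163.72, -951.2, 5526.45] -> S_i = 4.85*(-5.81)^i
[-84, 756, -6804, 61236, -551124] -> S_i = -84*-9^i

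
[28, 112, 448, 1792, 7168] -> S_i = 28*4^i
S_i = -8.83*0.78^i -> [-8.83, -6.89, -5.37, -4.19, -3.27]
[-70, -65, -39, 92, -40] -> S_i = Random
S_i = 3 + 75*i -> [3, 78, 153, 228, 303]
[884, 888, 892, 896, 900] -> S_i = 884 + 4*i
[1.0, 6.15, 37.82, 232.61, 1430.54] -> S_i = 1.00*6.15^i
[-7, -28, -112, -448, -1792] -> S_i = -7*4^i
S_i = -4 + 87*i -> [-4, 83, 170, 257, 344]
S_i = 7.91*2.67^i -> [7.91, 21.12, 56.39, 150.56, 402.0]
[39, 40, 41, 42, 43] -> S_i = 39 + 1*i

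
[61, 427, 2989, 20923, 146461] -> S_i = 61*7^i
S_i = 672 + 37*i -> [672, 709, 746, 783, 820]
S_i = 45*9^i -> [45, 405, 3645, 32805, 295245]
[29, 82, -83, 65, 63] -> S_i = Random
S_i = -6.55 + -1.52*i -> [-6.55, -8.07, -9.59, -11.11, -12.63]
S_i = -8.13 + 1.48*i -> [-8.13, -6.65, -5.17, -3.69, -2.21]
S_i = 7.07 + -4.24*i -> [7.07, 2.83, -1.41, -5.65, -9.89]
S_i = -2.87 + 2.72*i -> [-2.87, -0.15, 2.57, 5.29, 8.01]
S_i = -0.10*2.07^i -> [-0.1, -0.21, -0.43, -0.89, -1.84]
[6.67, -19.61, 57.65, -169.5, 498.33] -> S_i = 6.67*(-2.94)^i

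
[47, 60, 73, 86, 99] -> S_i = 47 + 13*i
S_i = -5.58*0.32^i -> [-5.58, -1.79, -0.57, -0.18, -0.06]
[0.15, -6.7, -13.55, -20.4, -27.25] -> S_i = 0.15 + -6.85*i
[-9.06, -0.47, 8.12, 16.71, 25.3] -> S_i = -9.06 + 8.59*i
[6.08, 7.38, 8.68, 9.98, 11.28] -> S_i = 6.08 + 1.30*i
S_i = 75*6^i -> [75, 450, 2700, 16200, 97200]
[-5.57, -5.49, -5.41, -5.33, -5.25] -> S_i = -5.57 + 0.08*i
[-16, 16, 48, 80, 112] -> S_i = -16 + 32*i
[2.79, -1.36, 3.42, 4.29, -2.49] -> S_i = Random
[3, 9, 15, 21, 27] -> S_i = 3 + 6*i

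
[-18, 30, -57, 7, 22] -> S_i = Random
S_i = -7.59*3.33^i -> [-7.59, -25.27, -84.16, -280.27, -933.29]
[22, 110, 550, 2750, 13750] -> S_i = 22*5^i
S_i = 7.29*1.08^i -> [7.29, 7.87, 8.5, 9.18, 9.92]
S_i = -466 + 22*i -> [-466, -444, -422, -400, -378]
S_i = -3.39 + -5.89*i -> [-3.39, -9.28, -15.17, -21.06, -26.95]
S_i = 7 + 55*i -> [7, 62, 117, 172, 227]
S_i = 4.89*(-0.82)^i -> [4.89, -4.01, 3.29, -2.7, 2.21]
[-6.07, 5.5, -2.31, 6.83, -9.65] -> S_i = Random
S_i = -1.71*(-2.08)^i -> [-1.71, 3.56, -7.4, 15.39, -32.01]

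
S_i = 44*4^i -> [44, 176, 704, 2816, 11264]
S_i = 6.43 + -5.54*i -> [6.43, 0.89, -4.65, -10.19, -15.73]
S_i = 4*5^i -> [4, 20, 100, 500, 2500]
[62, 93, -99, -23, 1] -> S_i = Random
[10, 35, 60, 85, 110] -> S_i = 10 + 25*i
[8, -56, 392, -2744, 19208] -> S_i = 8*-7^i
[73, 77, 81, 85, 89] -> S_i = 73 + 4*i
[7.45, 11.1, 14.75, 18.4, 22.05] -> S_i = 7.45 + 3.65*i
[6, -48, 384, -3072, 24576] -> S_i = 6*-8^i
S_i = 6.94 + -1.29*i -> [6.94, 5.65, 4.36, 3.07, 1.78]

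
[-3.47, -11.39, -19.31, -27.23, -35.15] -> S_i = -3.47 + -7.92*i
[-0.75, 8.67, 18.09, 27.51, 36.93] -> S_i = -0.75 + 9.42*i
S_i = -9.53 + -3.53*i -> [-9.53, -13.06, -16.59, -20.12, -23.65]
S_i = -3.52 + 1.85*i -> [-3.52, -1.67, 0.18, 2.03, 3.88]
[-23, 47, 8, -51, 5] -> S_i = Random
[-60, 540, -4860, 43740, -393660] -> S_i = -60*-9^i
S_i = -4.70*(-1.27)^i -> [-4.7, 5.97, -7.58, 9.63, -12.23]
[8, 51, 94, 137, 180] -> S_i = 8 + 43*i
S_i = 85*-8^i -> [85, -680, 5440, -43520, 348160]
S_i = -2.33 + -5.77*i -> [-2.33, -8.1, -13.87, -19.64, -25.41]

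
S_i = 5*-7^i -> [5, -35, 245, -1715, 12005]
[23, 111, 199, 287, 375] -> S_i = 23 + 88*i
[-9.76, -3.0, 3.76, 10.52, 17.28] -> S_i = -9.76 + 6.76*i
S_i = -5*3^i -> [-5, -15, -45, -135, -405]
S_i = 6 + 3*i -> [6, 9, 12, 15, 18]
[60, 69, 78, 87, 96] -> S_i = 60 + 9*i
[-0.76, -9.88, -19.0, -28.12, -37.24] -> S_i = -0.76 + -9.12*i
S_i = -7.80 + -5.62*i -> [-7.8, -13.42, -19.04, -24.66, -30.28]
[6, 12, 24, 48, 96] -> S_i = 6*2^i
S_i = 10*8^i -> [10, 80, 640, 5120, 40960]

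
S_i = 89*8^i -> [89, 712, 5696, 45568, 364544]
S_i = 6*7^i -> [6, 42, 294, 2058, 14406]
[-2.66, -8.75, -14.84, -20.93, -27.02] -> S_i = -2.66 + -6.09*i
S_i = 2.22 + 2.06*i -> [2.22, 4.28, 6.34, 8.4, 10.46]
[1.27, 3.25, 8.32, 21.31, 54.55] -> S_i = 1.27*2.56^i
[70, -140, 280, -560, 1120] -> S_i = 70*-2^i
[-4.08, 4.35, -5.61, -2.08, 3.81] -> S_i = Random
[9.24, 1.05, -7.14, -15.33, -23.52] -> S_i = 9.24 + -8.19*i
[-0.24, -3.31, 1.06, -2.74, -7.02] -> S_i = Random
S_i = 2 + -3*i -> [2, -1, -4, -7, -10]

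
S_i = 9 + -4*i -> [9, 5, 1, -3, -7]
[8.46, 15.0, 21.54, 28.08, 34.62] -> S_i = 8.46 + 6.54*i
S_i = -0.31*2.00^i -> [-0.31, -0.62, -1.24, -2.48, -4.96]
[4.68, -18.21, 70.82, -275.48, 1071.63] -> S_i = 4.68*(-3.89)^i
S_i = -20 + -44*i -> [-20, -64, -108, -152, -196]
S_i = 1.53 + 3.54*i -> [1.53, 5.07, 8.61, 12.15, 15.69]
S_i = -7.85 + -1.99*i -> [-7.85, -9.84, -11.83, -13.82, -15.81]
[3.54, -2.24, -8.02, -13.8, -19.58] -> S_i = 3.54 + -5.78*i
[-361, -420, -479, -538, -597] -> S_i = -361 + -59*i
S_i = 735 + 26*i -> [735, 761, 787, 813, 839]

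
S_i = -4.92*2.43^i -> [-4.92, -11.96, -29.05, -70.6, -171.55]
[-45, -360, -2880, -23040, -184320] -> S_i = -45*8^i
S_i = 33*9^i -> [33, 297, 2673, 24057, 216513]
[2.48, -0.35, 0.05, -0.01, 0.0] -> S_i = 2.48*(-0.14)^i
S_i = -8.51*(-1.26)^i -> [-8.51, 10.72, -13.51, 17.02, -21.45]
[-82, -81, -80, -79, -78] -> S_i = -82 + 1*i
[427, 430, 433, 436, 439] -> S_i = 427 + 3*i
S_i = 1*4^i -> [1, 4, 16, 64, 256]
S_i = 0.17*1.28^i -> [0.17, 0.22, 0.28, 0.36, 0.46]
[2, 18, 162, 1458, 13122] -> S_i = 2*9^i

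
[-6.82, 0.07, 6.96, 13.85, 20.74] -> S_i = -6.82 + 6.89*i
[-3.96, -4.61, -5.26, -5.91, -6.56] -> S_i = -3.96 + -0.65*i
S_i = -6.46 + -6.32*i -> [-6.46, -12.78, -19.1, -25.42, -31.74]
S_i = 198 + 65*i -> [198, 263, 328, 393, 458]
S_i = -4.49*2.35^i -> [-4.49, -10.55, -24.8, -58.27, -136.94]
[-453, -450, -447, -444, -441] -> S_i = -453 + 3*i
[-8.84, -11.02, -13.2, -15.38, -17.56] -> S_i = -8.84 + -2.18*i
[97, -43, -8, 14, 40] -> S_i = Random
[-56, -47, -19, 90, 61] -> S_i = Random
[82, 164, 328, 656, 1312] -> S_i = 82*2^i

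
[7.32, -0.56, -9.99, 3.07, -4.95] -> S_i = Random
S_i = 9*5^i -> [9, 45, 225, 1125, 5625]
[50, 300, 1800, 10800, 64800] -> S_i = 50*6^i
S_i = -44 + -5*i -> [-44, -49, -54, -59, -64]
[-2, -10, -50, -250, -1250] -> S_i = -2*5^i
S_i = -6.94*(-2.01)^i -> [-6.94, 13.95, -28.04, 56.36, -113.28]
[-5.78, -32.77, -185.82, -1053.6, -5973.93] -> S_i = -5.78*5.67^i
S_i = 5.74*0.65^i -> [5.74, 3.73, 2.43, 1.58, 1.02]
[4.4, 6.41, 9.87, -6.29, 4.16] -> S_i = Random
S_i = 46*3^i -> [46, 138, 414, 1242, 3726]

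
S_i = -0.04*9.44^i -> [-0.04, -0.38, -3.56, -33.65, -317.65]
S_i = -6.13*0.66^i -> [-6.13, -4.05, -2.67, -1.76, -1.16]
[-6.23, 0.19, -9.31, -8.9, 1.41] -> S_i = Random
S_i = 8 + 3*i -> [8, 11, 14, 17, 20]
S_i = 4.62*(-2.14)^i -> [4.62, -9.89, 21.16, -45.28, 96.89]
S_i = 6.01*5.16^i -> [6.01, 31.01, 160.02, 825.7, 4260.62]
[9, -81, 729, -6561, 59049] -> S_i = 9*-9^i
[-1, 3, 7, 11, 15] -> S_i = -1 + 4*i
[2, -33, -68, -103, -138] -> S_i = 2 + -35*i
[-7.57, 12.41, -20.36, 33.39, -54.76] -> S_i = -7.57*(-1.64)^i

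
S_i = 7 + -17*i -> [7, -10, -27, -44, -61]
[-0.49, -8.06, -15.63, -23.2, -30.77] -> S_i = -0.49 + -7.57*i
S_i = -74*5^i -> [-74, -370, -1850, -9250, -46250]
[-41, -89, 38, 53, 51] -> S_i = Random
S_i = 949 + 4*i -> [949, 953, 957, 961, 965]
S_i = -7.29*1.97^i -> [-7.29, -14.36, -28.29, -55.73, -109.8]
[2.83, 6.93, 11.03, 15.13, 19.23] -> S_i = 2.83 + 4.10*i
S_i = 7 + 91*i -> [7, 98, 189, 280, 371]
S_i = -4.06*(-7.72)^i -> [-4.06, 31.34, -241.97, 1868.0, -14421.0]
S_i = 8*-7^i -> [8, -56, 392, -2744, 19208]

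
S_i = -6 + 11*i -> [-6, 5, 16, 27, 38]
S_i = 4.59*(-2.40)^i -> [4.59, -11.02, 26.44, -63.45, 152.29]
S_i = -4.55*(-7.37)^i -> [-4.55, 33.53, -247.14, 1821.44, -13423.98]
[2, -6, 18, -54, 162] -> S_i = 2*-3^i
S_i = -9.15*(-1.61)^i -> [-9.15, 14.73, -23.72, 38.19, -61.48]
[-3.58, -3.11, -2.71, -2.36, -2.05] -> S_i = -3.58*0.87^i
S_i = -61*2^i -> [-61, -122, -244, -488, -976]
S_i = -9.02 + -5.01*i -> [-9.02, -14.03, -19.04, -24.05, -29.06]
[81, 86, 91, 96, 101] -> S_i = 81 + 5*i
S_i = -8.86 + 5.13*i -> [-8.86, -3.73, 1.4, 6.53, 11.66]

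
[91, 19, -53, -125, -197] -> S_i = 91 + -72*i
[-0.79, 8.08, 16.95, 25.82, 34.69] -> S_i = -0.79 + 8.87*i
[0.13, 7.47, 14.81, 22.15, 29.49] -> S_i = 0.13 + 7.34*i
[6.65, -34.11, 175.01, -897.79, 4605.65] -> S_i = 6.65*(-5.13)^i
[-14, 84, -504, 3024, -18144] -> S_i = -14*-6^i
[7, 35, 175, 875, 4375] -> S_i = 7*5^i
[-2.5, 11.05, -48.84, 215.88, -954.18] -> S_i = -2.50*(-4.42)^i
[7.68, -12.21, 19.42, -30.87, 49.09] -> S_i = 7.68*(-1.59)^i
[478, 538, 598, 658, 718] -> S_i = 478 + 60*i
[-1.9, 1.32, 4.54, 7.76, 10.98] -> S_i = -1.90 + 3.22*i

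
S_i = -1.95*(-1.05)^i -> [-1.95, 2.05, -2.15, 2.26, -2.37]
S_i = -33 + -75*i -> [-33, -108, -183, -258, -333]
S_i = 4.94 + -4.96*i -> [4.94, -0.02, -4.98, -9.94, -14.9]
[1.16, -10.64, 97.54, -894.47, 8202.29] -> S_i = 1.16*(-9.17)^i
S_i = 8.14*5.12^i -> [8.14, 41.68, 213.39, 1092.53, 5593.77]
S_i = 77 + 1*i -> [77, 78, 79, 80, 81]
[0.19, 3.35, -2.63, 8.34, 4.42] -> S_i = Random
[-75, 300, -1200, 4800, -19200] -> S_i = -75*-4^i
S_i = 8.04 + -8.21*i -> [8.04, -0.17, -8.38, -16.59, -24.8]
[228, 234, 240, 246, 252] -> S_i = 228 + 6*i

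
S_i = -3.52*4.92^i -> [-3.52, -17.32, -85.21, -419.22, -2062.54]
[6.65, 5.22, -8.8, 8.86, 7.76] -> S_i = Random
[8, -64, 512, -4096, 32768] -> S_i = 8*-8^i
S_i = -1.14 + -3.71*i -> [-1.14, -4.85, -8.56, -12.27, -15.98]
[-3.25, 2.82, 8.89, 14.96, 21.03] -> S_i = -3.25 + 6.07*i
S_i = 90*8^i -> [90, 720, 5760, 46080, 368640]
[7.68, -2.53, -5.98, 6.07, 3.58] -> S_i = Random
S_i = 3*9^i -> [3, 27, 243, 2187, 19683]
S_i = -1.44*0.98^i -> [-1.44, -1.41, -1.38, -1.36, -1.33]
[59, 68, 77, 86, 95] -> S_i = 59 + 9*i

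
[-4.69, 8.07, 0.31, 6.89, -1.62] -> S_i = Random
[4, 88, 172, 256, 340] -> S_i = 4 + 84*i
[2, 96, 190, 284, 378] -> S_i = 2 + 94*i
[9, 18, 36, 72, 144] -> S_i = 9*2^i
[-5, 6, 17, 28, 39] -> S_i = -5 + 11*i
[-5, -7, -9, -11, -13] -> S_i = -5 + -2*i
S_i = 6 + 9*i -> [6, 15, 24, 33, 42]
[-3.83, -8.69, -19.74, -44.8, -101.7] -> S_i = -3.83*2.27^i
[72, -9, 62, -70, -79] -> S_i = Random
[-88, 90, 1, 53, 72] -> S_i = Random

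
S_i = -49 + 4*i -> [-49, -45, -41, -37, -33]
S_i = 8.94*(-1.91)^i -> [8.94, -17.08, 32.61, -62.29, 118.98]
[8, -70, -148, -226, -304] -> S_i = 8 + -78*i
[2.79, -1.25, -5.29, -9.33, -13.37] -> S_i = 2.79 + -4.04*i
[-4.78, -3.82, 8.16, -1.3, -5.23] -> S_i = Random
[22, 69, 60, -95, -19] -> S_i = Random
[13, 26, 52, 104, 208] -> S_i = 13*2^i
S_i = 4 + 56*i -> [4, 60, 116, 172, 228]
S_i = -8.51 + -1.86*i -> [-8.51, -10.37, -12.23, -14.09, -15.95]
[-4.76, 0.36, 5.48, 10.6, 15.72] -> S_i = -4.76 + 5.12*i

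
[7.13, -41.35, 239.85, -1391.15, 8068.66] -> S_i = 7.13*(-5.80)^i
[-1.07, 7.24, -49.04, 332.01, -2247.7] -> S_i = -1.07*(-6.77)^i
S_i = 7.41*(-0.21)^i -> [7.41, -1.56, 0.33, -0.07, 0.01]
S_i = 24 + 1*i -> [24, 25, 26, 27, 28]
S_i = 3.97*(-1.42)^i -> [3.97, -5.64, 8.01, -11.37, 16.14]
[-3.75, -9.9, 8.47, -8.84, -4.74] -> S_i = Random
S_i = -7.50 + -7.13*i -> [-7.5, -14.63, -21.76, -28.89, -36.02]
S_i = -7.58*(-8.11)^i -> [-7.58, 61.47, -498.55, 4043.26, -32790.85]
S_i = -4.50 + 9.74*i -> [-4.5, 5.24, 14.98, 24.72, 34.46]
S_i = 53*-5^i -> [53, -265, 1325, -6625, 33125]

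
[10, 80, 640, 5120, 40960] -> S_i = 10*8^i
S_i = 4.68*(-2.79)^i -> [4.68, -13.06, 36.43, -101.64, 283.57]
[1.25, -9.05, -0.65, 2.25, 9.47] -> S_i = Random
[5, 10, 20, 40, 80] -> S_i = 5*2^i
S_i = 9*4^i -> [9, 36, 144, 576, 2304]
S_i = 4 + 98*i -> [4, 102, 200, 298, 396]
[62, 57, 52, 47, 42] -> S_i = 62 + -5*i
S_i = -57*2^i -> [-57, -114, -228, -456, -912]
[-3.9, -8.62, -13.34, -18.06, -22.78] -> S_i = -3.90 + -4.72*i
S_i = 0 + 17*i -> [0, 17, 34, 51, 68]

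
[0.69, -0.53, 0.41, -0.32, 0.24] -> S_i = 0.69*(-0.77)^i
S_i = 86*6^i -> [86, 516, 3096, 18576, 111456]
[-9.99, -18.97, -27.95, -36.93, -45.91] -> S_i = -9.99 + -8.98*i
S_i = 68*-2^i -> [68, -136, 272, -544, 1088]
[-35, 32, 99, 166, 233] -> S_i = -35 + 67*i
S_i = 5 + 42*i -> [5, 47, 89, 131, 173]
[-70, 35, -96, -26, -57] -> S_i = Random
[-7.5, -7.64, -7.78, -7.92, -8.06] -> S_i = -7.50 + -0.14*i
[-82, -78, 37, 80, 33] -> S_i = Random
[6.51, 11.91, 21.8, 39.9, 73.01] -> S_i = 6.51*1.83^i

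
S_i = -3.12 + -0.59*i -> [-3.12, -3.71, -4.3, -4.89, -5.48]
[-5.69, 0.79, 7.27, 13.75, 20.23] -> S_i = -5.69 + 6.48*i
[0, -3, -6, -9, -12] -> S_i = 0 + -3*i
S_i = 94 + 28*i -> [94, 122, 150, 178, 206]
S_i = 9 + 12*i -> [9, 21, 33, 45, 57]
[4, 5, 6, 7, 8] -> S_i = 4 + 1*i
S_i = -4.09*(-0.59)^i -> [-4.09, 2.41, -1.42, 0.84, -0.5]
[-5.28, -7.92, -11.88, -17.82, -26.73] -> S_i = -5.28*1.50^i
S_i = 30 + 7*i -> [30, 37, 44, 51, 58]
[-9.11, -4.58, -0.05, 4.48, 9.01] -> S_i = -9.11 + 4.53*i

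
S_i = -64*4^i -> [-64, -256, -1024, -4096, -16384]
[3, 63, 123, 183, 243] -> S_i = 3 + 60*i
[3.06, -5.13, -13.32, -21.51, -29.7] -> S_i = 3.06 + -8.19*i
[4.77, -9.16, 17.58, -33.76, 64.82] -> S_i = 4.77*(-1.92)^i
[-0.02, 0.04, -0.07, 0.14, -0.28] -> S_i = -0.02*(-1.93)^i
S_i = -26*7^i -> [-26, -182, -1274, -8918, -62426]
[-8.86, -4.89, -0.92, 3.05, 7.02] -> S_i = -8.86 + 3.97*i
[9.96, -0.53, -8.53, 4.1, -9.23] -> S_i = Random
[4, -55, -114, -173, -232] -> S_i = 4 + -59*i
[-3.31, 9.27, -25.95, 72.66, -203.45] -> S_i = -3.31*(-2.80)^i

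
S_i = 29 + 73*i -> [29, 102, 175, 248, 321]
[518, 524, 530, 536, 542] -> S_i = 518 + 6*i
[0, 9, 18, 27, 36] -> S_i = 0 + 9*i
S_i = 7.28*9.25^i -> [7.28, 67.34, 622.9, 5761.78, 53296.45]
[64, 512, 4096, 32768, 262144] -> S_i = 64*8^i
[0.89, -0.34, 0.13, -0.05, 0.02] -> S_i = 0.89*(-0.38)^i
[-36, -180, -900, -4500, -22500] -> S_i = -36*5^i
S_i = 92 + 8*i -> [92, 100, 108, 116, 124]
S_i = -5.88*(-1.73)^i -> [-5.88, 10.17, -17.6, 30.44, -52.67]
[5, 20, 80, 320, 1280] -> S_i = 5*4^i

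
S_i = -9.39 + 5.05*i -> [-9.39, -4.34, 0.71, 5.76, 10.81]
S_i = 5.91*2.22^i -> [5.91, 13.12, 29.13, 64.66, 143.55]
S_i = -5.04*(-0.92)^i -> [-5.04, 4.64, -4.27, 3.92, -3.61]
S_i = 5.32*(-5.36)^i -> [5.32, -28.52, 152.84, -819.23, 4391.07]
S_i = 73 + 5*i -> [73, 78, 83, 88, 93]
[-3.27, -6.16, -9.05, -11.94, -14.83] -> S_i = -3.27 + -2.89*i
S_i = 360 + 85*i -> [360, 445, 530, 615, 700]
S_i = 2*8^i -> [2, 16, 128, 1024, 8192]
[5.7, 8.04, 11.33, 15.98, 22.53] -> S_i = 5.70*1.41^i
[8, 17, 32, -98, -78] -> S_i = Random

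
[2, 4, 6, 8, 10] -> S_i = 2 + 2*i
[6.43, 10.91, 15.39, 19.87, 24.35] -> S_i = 6.43 + 4.48*i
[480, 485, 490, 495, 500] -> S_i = 480 + 5*i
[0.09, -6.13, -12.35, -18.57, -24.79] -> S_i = 0.09 + -6.22*i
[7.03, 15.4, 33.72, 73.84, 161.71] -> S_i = 7.03*2.19^i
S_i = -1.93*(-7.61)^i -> [-1.93, 14.69, -111.77, 850.57, -6472.86]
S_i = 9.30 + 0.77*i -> [9.3, 10.07, 10.84, 11.61, 12.38]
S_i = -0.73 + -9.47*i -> [-0.73, -10.2, -19.67, -29.14, -38.61]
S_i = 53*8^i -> [53, 424, 3392, 27136, 217088]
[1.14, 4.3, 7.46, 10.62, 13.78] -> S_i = 1.14 + 3.16*i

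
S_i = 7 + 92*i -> [7, 99, 191, 283, 375]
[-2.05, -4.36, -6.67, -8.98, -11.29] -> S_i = -2.05 + -2.31*i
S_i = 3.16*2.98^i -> [3.16, 9.42, 28.06, 83.62, 249.2]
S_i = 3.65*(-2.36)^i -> [3.65, -8.61, 20.33, -47.98, 113.22]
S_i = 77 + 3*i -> [77, 80, 83, 86, 89]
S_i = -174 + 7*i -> [-174, -167, -160, -153, -146]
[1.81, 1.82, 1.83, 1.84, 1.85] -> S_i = 1.81 + 0.01*i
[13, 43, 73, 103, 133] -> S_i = 13 + 30*i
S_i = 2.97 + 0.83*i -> [2.97, 3.8, 4.63, 5.46, 6.29]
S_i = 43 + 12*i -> [43, 55, 67, 79, 91]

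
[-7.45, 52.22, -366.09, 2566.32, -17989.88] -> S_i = -7.45*(-7.01)^i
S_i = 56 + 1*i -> [56, 57, 58, 59, 60]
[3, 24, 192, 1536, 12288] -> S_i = 3*8^i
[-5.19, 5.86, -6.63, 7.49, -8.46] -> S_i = -5.19*(-1.13)^i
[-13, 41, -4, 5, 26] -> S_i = Random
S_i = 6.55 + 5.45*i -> [6.55, 12.0, 17.45, 22.9, 28.35]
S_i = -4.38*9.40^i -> [-4.38, -41.17, -387.02, -3637.96, -34196.8]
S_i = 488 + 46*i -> [488, 534, 580, 626, 672]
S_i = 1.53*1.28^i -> [1.53, 1.96, 2.51, 3.21, 4.11]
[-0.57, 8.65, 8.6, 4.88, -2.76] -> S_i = Random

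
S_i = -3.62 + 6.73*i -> [-3.62, 3.11, 9.84, 16.57, 23.3]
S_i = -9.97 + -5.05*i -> [-9.97, -15.02, -20.07, -25.12, -30.17]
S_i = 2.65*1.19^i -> [2.65, 3.15, 3.75, 4.47, 5.31]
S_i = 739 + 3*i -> [739, 742, 745, 748, 751]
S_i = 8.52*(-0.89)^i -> [8.52, -7.58, 6.75, -6.01, 5.35]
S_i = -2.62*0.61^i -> [-2.62, -1.6, -0.97, -0.59, -0.36]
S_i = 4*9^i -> [4, 36, 324, 2916, 26244]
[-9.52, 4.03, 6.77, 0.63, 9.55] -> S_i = Random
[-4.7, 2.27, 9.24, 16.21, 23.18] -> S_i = -4.70 + 6.97*i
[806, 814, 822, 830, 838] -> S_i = 806 + 8*i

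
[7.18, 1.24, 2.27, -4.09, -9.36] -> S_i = Random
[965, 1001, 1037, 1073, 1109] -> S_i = 965 + 36*i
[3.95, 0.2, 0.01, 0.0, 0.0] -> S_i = 3.95*0.05^i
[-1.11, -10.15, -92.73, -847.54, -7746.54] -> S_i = -1.11*9.14^i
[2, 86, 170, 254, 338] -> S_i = 2 + 84*i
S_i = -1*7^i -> [-1, -7, -49, -343, -2401]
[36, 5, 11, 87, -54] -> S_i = Random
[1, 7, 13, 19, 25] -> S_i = 1 + 6*i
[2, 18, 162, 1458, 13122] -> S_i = 2*9^i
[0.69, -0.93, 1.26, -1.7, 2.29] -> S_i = 0.69*(-1.35)^i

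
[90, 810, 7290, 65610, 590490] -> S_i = 90*9^i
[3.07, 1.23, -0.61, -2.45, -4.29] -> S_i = 3.07 + -1.84*i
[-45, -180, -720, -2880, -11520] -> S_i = -45*4^i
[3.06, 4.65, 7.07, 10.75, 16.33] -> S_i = 3.06*1.52^i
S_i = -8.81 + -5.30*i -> [-8.81, -14.11, -19.41, -24.71, -30.01]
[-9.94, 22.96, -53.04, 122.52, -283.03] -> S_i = -9.94*(-2.31)^i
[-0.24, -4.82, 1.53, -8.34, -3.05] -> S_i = Random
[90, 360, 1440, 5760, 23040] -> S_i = 90*4^i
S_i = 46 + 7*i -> [46, 53, 60, 67, 74]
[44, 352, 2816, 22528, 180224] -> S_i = 44*8^i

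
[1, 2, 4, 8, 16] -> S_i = 1*2^i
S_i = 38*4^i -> [38, 152, 608, 2432, 9728]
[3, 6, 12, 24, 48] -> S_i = 3*2^i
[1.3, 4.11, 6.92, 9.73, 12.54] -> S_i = 1.30 + 2.81*i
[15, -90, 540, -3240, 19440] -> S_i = 15*-6^i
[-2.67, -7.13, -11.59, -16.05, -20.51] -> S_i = -2.67 + -4.46*i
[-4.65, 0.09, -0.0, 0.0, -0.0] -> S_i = -4.65*(-0.02)^i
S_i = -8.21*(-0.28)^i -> [-8.21, 2.3, -0.64, 0.18, -0.05]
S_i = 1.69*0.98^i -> [1.69, 1.66, 1.62, 1.59, 1.56]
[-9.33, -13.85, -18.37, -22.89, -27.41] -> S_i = -9.33 + -4.52*i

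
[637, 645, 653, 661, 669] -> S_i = 637 + 8*i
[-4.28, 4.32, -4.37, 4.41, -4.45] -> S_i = -4.28*(-1.01)^i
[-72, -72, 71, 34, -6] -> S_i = Random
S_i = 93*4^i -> [93, 372, 1488, 5952, 23808]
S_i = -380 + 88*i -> [-380, -292, -204, -116, -28]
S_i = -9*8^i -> [-9, -72, -576, -4608, -36864]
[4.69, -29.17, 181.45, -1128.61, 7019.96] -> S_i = 4.69*(-6.22)^i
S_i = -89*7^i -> [-89, -623, -4361, -30527, -213689]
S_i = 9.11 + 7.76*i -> [9.11, 16.87, 24.63, 32.39, 40.15]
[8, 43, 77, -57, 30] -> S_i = Random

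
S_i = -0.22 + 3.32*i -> [-0.22, 3.1, 6.42, 9.74, 13.06]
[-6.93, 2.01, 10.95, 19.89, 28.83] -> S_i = -6.93 + 8.94*i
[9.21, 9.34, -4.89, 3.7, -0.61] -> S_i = Random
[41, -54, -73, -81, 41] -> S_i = Random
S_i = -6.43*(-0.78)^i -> [-6.43, 5.02, -3.91, 3.05, -2.38]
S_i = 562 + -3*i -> [562, 559, 556, 553, 550]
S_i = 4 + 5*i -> [4, 9, 14, 19, 24]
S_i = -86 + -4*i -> [-86, -90, -94, -98, -102]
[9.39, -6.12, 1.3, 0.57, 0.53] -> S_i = Random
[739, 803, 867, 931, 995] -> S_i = 739 + 64*i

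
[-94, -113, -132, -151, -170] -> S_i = -94 + -19*i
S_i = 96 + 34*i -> [96, 130, 164, 198, 232]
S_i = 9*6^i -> [9, 54, 324, 1944, 11664]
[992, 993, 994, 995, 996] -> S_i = 992 + 1*i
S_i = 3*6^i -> [3, 18, 108, 648, 3888]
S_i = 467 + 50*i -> [467, 517, 567, 617, 667]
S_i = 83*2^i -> [83, 166, 332, 664, 1328]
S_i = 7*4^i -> [7, 28, 112, 448, 1792]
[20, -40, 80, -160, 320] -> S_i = 20*-2^i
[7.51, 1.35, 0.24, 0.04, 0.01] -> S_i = 7.51*0.18^i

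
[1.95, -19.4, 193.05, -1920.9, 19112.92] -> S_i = 1.95*(-9.95)^i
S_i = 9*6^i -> [9, 54, 324, 1944, 11664]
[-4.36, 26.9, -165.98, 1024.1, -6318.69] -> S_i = -4.36*(-6.17)^i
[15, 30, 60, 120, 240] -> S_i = 15*2^i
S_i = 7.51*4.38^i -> [7.51, 32.89, 144.07, 631.05, 2763.99]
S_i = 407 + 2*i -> [407, 409, 411, 413, 415]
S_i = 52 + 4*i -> [52, 56, 60, 64, 68]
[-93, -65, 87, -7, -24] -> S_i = Random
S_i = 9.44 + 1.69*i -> [9.44, 11.13, 12.82, 14.51, 16.2]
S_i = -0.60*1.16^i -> [-0.6, -0.7, -0.81, -0.94, -1.09]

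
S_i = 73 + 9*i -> [73, 82, 91, 100, 109]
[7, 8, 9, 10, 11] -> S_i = 7 + 1*i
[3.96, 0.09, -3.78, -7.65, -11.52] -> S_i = 3.96 + -3.87*i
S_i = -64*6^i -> [-64, -384, -2304, -13824, -82944]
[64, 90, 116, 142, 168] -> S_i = 64 + 26*i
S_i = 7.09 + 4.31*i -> [7.09, 11.4, 15.71, 20.02, 24.33]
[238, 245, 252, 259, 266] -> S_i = 238 + 7*i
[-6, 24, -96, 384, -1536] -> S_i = -6*-4^i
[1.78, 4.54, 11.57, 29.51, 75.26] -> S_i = 1.78*2.55^i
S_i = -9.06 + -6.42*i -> [-9.06, -15.48, -21.9, -28.32, -34.74]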